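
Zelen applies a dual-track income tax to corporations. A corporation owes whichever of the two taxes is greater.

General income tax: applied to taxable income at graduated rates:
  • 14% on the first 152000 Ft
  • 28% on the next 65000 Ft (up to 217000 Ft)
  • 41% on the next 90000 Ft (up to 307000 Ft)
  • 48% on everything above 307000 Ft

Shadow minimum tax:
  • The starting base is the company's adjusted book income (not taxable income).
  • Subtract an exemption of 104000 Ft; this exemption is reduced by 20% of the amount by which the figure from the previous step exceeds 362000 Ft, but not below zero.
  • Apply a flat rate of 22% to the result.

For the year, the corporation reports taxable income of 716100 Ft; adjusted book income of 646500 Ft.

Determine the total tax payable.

272748 Ft

General income tax:
  152000 Ft × 14% = 21280 Ft
  65000 Ft × 28% = 18200 Ft
  90000 Ft × 41% = 36900 Ft
  409100 Ft × 48% = 196368 Ft
  → 272748 Ft

Shadow minimum tax:
  Base (adjusted book income): 646500 Ft
  Exemption: 104000 Ft − 20% × (646500 Ft − 362000 Ft) = 104000 Ft − 56900 Ft = 47100 Ft
  Base: 646500 Ft − 47100 Ft = 599400 Ft
  599400 Ft × 22% = 131868 Ft

272748 Ft > 131868 Ft, so the general income tax governs.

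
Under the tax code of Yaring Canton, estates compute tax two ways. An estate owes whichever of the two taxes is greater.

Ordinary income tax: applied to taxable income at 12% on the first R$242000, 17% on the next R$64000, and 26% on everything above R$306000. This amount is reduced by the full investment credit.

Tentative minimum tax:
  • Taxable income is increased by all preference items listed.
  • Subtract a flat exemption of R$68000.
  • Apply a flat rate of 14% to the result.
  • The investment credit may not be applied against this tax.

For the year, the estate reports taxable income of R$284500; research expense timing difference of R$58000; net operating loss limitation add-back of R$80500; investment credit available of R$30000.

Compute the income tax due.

R$49700

Ordinary income tax:
  R$242000 × 12% = R$29040
  R$42500 × 17% = R$7225
  → R$36265
  Less investment credit R$30000 → R$6265

Tentative minimum tax:
  Adjusted income: R$284500 + R$58000 + R$80500 = R$423000
  Less exemption R$68000 → base R$355000
  R$355000 × 14% = R$49700

R$49700 > R$6265, so the tentative minimum tax is the binding amount.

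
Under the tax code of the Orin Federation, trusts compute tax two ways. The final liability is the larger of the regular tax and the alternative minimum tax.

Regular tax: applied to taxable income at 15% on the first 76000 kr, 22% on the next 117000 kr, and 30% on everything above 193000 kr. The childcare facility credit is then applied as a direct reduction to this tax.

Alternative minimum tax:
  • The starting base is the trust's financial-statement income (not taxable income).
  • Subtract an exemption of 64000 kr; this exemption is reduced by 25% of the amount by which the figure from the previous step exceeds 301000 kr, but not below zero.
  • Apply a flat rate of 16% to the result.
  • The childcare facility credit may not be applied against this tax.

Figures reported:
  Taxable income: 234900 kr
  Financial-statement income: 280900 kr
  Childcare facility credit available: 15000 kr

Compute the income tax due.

Alternative minimum tax:
  Base (financial-statement income): 280900 kr
  Exemption: 280900 kr ≤ 301000 kr, so full 64000 kr applies
  Base: 280900 kr − 64000 kr = 216900 kr
  216900 kr × 16% = 34704 kr

Regular tax:
  76000 kr × 15% = 11400 kr
  117000 kr × 22% = 25740 kr
  41900 kr × 30% = 12570 kr
  → 49710 kr
  Less childcare facility credit 15000 kr → 34710 kr

34710 kr > 34704 kr, so the regular tax governs.

34710 kr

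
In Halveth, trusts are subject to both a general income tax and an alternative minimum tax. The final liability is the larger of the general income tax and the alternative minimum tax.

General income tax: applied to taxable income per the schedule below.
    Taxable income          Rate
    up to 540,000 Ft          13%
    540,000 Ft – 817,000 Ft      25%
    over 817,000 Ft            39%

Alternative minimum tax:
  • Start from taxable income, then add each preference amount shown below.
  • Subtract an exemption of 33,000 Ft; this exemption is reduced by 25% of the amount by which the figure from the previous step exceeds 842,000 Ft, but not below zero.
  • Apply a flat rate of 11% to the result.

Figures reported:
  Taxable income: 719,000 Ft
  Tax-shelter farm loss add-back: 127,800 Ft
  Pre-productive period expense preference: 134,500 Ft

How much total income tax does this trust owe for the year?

114,950 Ft

Alternative minimum tax:
  Adjusted income: 719,000 Ft + 127,800 Ft + 134,500 Ft = 981,300 Ft
  Exemption: 25% × (981,300 Ft − 842,000 Ft) = 34,825 Ft ≥ 33,000 Ft, so the exemption is fully phased out
  Base: 981,300 Ft − 0 Ft = 981,300 Ft
  981,300 Ft × 11% = 107,943 Ft

General income tax:
  540,000 Ft × 13% = 70,200 Ft
  179,000 Ft × 25% = 44,750 Ft
  → 114,950 Ft

114,950 Ft > 107,943 Ft, so the general income tax governs.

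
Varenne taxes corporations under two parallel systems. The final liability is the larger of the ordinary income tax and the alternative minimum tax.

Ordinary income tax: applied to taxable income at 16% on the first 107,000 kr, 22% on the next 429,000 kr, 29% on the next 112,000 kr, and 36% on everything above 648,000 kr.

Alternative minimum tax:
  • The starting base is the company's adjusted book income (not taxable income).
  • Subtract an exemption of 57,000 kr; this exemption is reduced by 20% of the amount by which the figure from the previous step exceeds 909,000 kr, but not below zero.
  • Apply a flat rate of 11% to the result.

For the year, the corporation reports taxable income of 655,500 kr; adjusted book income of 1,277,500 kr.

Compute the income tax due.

146,680 kr

Ordinary income tax:
  107,000 kr × 16% = 17,120 kr
  429,000 kr × 22% = 94,380 kr
  112,000 kr × 29% = 32,480 kr
  7,500 kr × 36% = 2,700 kr
  → 146,680 kr

Alternative minimum tax:
  Base (adjusted book income): 1,277,500 kr
  Exemption: 20% × (1,277,500 kr − 909,000 kr) = 73,700 kr ≥ 57,000 kr, so the exemption is fully phased out
  Base: 1,277,500 kr − 0 kr = 1,277,500 kr
  1,277,500 kr × 11% = 140,525 kr

146,680 kr > 140,525 kr, so the ordinary income tax governs.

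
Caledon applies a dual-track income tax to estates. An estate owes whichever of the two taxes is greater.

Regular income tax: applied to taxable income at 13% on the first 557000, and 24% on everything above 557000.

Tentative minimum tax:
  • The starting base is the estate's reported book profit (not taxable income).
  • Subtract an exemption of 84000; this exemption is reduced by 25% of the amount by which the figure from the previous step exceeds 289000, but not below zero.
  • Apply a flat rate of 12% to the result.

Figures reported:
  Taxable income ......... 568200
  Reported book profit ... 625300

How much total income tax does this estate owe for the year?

75098

Tentative minimum tax:
  Base (reported book profit): 625300
  Exemption: 25% × (625300 − 289000) = 84075 ≥ 84000, so the exemption is fully phased out
  Base: 625300 − 0 = 625300
  625300 × 12% = 75036

Regular income tax:
  557000 × 13% = 72410
  11200 × 24% = 2688
  → 75098

75098 > 75036, so the regular income tax governs.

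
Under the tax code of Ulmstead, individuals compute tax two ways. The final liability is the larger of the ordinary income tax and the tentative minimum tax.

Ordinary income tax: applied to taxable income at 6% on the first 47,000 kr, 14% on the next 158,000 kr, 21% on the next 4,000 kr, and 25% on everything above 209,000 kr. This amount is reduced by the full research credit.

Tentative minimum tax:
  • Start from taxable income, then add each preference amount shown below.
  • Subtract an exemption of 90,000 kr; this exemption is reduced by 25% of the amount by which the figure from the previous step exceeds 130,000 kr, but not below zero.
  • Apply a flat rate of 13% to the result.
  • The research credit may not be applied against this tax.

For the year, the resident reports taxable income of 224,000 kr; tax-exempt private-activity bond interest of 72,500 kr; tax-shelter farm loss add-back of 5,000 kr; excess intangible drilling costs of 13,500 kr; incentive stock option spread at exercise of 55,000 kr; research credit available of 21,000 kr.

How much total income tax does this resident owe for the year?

Ordinary income tax:
  47,000 kr × 6% = 2,820 kr
  158,000 kr × 14% = 22,120 kr
  4,000 kr × 21% = 840 kr
  15,000 kr × 25% = 3,750 kr
  → 29,530 kr
  Less research credit 21,000 kr → 8,530 kr

Tentative minimum tax:
  Adjusted income: 224,000 kr + 72,500 kr + 5,000 kr + 13,500 kr + 55,000 kr = 370,000 kr
  Exemption: 90,000 kr − 25% × (370,000 kr − 130,000 kr) = 90,000 kr − 60,000 kr = 30,000 kr
  Base: 370,000 kr − 30,000 kr = 340,000 kr
  340,000 kr × 13% = 44,200 kr

44,200 kr > 8,530 kr, so the tentative minimum tax is the binding amount.

44,200 kr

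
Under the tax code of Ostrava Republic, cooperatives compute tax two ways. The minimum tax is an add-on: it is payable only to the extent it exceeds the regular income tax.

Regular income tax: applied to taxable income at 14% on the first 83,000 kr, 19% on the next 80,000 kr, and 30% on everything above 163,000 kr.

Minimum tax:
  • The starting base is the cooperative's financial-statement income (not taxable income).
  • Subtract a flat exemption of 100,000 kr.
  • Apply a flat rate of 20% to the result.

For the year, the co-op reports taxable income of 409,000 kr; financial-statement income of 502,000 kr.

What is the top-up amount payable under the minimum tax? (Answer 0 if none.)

0 kr

Minimum tax:
  Base (financial-statement income): 502,000 kr
  Less exemption 100,000 kr → base 402,000 kr
  402,000 kr × 20% = 80,400 kr

Regular income tax:
  83,000 kr × 14% = 11,620 kr
  80,000 kr × 19% = 15,200 kr
  246,000 kr × 30% = 73,800 kr
  → 100,620 kr

80,400 kr ≤ 100,620 kr, so no add-on is due.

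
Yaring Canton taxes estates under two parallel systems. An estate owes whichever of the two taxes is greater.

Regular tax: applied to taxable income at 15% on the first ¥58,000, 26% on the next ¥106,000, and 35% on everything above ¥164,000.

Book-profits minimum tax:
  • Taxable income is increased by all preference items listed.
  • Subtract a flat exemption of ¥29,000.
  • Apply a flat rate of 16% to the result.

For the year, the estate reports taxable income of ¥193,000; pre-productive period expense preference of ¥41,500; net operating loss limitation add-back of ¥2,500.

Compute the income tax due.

Book-profits minimum tax:
  Adjusted income: ¥193,000 + ¥41,500 + ¥2,500 = ¥237,000
  Less exemption ¥29,000 → base ¥208,000
  ¥208,000 × 16% = ¥33,280

Regular tax:
  ¥58,000 × 15% = ¥8,700
  ¥106,000 × 26% = ¥27,560
  ¥29,000 × 35% = ¥10,150
  → ¥46,410

¥46,410 > ¥33,280, so the regular tax governs.

¥46,410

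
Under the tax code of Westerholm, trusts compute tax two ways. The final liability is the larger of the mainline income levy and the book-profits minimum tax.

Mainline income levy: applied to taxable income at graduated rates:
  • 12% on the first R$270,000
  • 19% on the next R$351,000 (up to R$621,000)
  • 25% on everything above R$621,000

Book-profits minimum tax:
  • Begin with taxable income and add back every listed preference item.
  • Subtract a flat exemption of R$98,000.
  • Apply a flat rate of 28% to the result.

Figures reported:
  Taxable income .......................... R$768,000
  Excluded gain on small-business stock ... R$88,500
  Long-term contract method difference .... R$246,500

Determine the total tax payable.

R$281,400

Mainline income levy:
  R$270,000 × 12% = R$32,400
  R$351,000 × 19% = R$66,690
  R$147,000 × 25% = R$36,750
  → R$135,840

Book-profits minimum tax:
  Adjusted income: R$768,000 + R$88,500 + R$246,500 = R$1,103,000
  Less exemption R$98,000 → base R$1,005,000
  R$1,005,000 × 28% = R$281,400

R$281,400 > R$135,840, so the book-profits minimum tax is the binding amount.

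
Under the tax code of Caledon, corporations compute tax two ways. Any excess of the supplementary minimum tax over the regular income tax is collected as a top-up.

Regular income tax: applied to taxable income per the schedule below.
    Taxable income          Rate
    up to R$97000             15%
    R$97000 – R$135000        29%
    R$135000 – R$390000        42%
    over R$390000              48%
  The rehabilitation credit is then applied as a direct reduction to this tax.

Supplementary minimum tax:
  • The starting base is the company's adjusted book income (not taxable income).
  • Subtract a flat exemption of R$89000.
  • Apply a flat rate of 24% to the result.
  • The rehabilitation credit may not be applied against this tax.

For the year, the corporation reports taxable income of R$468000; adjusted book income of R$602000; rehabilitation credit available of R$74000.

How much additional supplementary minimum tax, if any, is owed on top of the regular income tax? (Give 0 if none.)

R$27010

Regular income tax:
  R$97000 × 15% = R$14550
  R$38000 × 29% = R$11020
  R$255000 × 42% = R$107100
  R$78000 × 48% = R$37440
  → R$170110
  Less rehabilitation credit R$74000 → R$96110

Supplementary minimum tax:
  Base (adjusted book income): R$602000
  Less exemption R$89000 → base R$513000
  R$513000 × 24% = R$123120

Excess of supplementary minimum tax over regular income tax: R$123120 − R$96110 = R$27010.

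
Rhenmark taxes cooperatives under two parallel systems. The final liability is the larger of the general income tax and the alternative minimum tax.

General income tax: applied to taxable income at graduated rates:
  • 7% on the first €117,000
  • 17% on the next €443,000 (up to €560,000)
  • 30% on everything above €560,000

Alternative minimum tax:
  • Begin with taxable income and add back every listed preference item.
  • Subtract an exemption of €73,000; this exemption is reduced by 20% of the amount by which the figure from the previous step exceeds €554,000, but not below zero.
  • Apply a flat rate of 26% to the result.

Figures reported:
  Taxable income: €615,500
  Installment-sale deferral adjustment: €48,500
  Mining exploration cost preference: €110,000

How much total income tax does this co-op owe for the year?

Alternative minimum tax:
  Adjusted income: €615,500 + €48,500 + €110,000 = €774,000
  Exemption: €73,000 − 20% × (€774,000 − €554,000) = €73,000 − €44,000 = €29,000
  Base: €774,000 − €29,000 = €745,000
  €745,000 × 26% = €193,700

General income tax:
  €117,000 × 7% = €8,190
  €443,000 × 17% = €75,310
  €55,500 × 30% = €16,650
  → €100,150

€193,700 > €100,150, so the alternative minimum tax is the binding amount.

€193,700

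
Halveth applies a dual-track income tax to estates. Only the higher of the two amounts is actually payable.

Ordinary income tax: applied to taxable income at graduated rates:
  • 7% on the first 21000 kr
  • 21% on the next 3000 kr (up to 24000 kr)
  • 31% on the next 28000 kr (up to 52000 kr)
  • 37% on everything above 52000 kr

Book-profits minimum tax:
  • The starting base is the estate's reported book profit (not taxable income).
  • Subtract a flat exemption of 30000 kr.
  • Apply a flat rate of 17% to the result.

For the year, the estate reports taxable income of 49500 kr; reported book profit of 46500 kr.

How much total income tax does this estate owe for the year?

Ordinary income tax:
  21000 kr × 7% = 1470 kr
  3000 kr × 21% = 630 kr
  25500 kr × 31% = 7905 kr
  → 10005 kr

Book-profits minimum tax:
  Base (reported book profit): 46500 kr
  Less exemption 30000 kr → base 16500 kr
  16500 kr × 17% = 2805 kr

10005 kr > 2805 kr, so the ordinary income tax governs.

10005 kr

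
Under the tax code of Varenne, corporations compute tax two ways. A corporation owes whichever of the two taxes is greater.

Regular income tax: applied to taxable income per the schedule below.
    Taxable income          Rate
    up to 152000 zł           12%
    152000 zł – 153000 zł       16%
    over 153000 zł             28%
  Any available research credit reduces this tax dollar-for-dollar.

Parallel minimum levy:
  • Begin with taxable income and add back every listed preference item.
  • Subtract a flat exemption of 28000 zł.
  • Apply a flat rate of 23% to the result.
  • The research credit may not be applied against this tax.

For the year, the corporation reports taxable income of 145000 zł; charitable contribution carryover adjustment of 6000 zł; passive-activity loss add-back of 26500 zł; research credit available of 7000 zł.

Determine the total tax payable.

34385 zł

Parallel minimum levy:
  Adjusted income: 145000 zł + 6000 zł + 26500 zł = 177500 zł
  Less exemption 28000 zł → base 149500 zł
  149500 zł × 23% = 34385 zł

Regular income tax:
  145000 zł × 12% = 17400 zł
  Less research credit 7000 zł → 10400 zł

34385 zł > 10400 zł, so the parallel minimum levy is the binding amount.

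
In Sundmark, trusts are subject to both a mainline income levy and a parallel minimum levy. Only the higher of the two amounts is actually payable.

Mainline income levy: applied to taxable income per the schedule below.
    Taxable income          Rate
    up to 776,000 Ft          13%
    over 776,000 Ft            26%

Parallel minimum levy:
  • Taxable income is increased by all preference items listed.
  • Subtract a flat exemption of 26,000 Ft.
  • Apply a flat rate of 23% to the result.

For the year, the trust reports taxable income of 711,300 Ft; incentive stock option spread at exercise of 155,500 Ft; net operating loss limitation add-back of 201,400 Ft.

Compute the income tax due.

239,706 Ft

Parallel minimum levy:
  Adjusted income: 711,300 Ft + 155,500 Ft + 201,400 Ft = 1,068,200 Ft
  Less exemption 26,000 Ft → base 1,042,200 Ft
  1,042,200 Ft × 23% = 239,706 Ft

Mainline income levy:
  711,300 Ft × 13% = 92,469 Ft

239,706 Ft > 92,469 Ft, so the parallel minimum levy is the binding amount.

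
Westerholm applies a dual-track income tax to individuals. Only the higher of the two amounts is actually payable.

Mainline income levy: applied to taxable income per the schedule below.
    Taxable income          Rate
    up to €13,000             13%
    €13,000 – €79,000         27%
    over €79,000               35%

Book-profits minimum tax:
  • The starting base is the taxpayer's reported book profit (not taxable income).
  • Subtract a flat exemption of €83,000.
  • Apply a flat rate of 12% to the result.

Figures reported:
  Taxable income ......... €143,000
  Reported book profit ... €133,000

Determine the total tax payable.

€41,910

Book-profits minimum tax:
  Base (reported book profit): €133,000
  Less exemption €83,000 → base €50,000
  €50,000 × 12% = €6,000

Mainline income levy:
  €13,000 × 13% = €1,690
  €66,000 × 27% = €17,820
  €64,000 × 35% = €22,400
  → €41,910

€41,910 > €6,000, so the mainline income levy governs.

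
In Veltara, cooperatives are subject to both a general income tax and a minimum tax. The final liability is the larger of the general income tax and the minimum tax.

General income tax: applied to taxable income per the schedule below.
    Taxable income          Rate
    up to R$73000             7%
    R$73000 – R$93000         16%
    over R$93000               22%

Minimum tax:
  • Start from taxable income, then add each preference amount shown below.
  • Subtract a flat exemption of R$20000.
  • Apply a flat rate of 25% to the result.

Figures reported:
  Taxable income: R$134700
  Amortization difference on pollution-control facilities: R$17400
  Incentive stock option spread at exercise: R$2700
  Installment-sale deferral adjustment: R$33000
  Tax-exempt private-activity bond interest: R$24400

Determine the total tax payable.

Minimum tax:
  Adjusted income: R$134700 + R$17400 + R$2700 + R$33000 + R$24400 = R$212200
  Less exemption R$20000 → base R$192200
  R$192200 × 25% = R$48050

General income tax:
  R$73000 × 7% = R$5110
  R$20000 × 16% = R$3200
  R$41700 × 22% = R$9174
  → R$17484

R$48050 > R$17484, so the minimum tax is the binding amount.

R$48050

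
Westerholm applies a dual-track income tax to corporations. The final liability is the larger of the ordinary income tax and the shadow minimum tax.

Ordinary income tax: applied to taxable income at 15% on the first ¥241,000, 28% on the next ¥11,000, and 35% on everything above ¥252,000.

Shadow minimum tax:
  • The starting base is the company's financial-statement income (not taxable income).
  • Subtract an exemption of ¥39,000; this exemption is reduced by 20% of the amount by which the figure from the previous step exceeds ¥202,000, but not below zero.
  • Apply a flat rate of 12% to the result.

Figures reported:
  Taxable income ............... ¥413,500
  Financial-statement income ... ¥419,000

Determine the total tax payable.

¥95,755

Shadow minimum tax:
  Base (financial-statement income): ¥419,000
  Exemption: 20% × (¥419,000 − ¥202,000) = ¥43,400 ≥ ¥39,000, so the exemption is fully phased out
  Base: ¥419,000 − ¥0 = ¥419,000
  ¥419,000 × 12% = ¥50,280

Ordinary income tax:
  ¥241,000 × 15% = ¥36,150
  ¥11,000 × 28% = ¥3,080
  ¥161,500 × 35% = ¥56,525
  → ¥95,755

¥95,755 > ¥50,280, so the ordinary income tax governs.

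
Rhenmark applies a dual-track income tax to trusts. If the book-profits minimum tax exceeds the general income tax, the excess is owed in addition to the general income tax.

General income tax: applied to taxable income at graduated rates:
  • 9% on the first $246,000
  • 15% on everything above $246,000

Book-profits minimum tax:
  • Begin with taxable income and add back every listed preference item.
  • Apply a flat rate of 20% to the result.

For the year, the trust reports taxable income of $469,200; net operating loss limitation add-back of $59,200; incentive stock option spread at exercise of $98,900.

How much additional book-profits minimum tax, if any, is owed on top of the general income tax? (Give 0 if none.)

$69,840

Book-profits minimum tax:
  Adjusted income: $469,200 + $59,200 + $98,900 = $627,300
  $627,300 × 20% = $125,460

General income tax:
  $246,000 × 9% = $22,140
  $223,200 × 15% = $33,480
  → $55,620

Excess of book-profits minimum tax over general income tax: $125,460 − $55,620 = $69,840.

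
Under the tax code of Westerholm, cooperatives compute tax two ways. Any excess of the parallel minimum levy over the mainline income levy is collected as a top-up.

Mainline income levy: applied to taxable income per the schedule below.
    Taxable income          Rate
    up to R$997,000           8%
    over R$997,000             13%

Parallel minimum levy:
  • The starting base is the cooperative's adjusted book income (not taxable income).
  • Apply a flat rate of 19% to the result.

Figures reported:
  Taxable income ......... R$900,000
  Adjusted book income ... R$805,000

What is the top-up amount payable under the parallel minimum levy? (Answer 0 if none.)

Parallel minimum levy:
  Base (adjusted book income): R$805,000
  R$805,000 × 19% = R$152,950

Mainline income levy:
  R$900,000 × 8% = R$72,000

Excess of parallel minimum levy over mainline income levy: R$152,950 − R$72,000 = R$80,950.

R$80,950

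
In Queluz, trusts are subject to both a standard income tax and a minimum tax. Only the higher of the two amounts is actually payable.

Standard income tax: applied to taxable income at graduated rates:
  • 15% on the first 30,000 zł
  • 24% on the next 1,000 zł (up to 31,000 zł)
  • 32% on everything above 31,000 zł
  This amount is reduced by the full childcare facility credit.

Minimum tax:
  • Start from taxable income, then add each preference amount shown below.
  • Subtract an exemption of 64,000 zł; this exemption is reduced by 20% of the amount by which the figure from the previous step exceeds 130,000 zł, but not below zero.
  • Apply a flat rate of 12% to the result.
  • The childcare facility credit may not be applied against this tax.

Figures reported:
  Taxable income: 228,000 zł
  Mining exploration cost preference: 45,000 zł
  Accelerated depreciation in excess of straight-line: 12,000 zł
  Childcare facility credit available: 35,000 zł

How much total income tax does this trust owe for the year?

Minimum tax:
  Adjusted income: 228,000 zł + 45,000 zł + 12,000 zł = 285,000 zł
  Exemption: 64,000 zł − 20% × (285,000 zł − 130,000 zł) = 64,000 zł − 31,000 zł = 33,000 zł
  Base: 285,000 zł − 33,000 zł = 252,000 zł
  252,000 zł × 12% = 30,240 zł

Standard income tax:
  30,000 zł × 15% = 4,500 zł
  1,000 zł × 24% = 240 zł
  197,000 zł × 32% = 63,040 zł
  → 67,780 zł
  Less childcare facility credit 35,000 zł → 32,780 zł

32,780 zł > 30,240 zł, so the standard income tax governs.

32,780 zł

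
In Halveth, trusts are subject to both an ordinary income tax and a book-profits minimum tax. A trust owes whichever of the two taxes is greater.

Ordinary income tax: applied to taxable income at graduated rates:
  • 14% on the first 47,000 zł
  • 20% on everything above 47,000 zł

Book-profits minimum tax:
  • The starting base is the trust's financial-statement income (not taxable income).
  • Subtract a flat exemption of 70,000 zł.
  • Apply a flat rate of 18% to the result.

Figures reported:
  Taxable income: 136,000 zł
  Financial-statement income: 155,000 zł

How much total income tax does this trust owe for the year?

24,380 zł

Ordinary income tax:
  47,000 zł × 14% = 6,580 zł
  89,000 zł × 20% = 17,800 zł
  → 24,380 zł

Book-profits minimum tax:
  Base (financial-statement income): 155,000 zł
  Less exemption 70,000 zł → base 85,000 zł
  85,000 zł × 18% = 15,300 zł

24,380 zł > 15,300 zł, so the ordinary income tax governs.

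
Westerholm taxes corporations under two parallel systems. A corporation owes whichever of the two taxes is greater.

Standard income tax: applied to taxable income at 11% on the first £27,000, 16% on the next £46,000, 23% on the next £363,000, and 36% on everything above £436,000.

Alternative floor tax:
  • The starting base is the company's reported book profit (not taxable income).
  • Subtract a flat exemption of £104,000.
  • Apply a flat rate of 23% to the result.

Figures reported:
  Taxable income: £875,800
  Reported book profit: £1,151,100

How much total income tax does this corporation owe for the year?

£252,148

Alternative floor tax:
  Base (reported book profit): £1,151,100
  Less exemption £104,000 → base £1,047,100
  £1,047,100 × 23% = £240,833

Standard income tax:
  £27,000 × 11% = £2,970
  £46,000 × 16% = £7,360
  £363,000 × 23% = £83,490
  £439,800 × 36% = £158,328
  → £252,148

£252,148 > £240,833, so the standard income tax governs.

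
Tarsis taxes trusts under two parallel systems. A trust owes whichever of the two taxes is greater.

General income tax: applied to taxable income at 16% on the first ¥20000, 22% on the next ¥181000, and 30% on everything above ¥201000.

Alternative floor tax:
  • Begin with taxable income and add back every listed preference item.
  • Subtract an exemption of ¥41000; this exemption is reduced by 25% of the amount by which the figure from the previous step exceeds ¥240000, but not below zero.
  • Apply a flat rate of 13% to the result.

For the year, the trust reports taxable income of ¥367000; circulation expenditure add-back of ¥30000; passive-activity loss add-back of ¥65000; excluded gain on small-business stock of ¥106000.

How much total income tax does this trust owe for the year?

Alternative floor tax:
  Adjusted income: ¥367000 + ¥30000 + ¥65000 + ¥106000 = ¥568000
  Exemption: 25% × (¥568000 − ¥240000) = ¥82000 ≥ ¥41000, so the exemption is fully phased out
  Base: ¥568000 − ¥0 = ¥568000
  ¥568000 × 13% = ¥73840

General income tax:
  ¥20000 × 16% = ¥3200
  ¥181000 × 22% = ¥39820
  ¥166000 × 30% = ¥49800
  → ¥92820

¥92820 > ¥73840, so the general income tax governs.

¥92820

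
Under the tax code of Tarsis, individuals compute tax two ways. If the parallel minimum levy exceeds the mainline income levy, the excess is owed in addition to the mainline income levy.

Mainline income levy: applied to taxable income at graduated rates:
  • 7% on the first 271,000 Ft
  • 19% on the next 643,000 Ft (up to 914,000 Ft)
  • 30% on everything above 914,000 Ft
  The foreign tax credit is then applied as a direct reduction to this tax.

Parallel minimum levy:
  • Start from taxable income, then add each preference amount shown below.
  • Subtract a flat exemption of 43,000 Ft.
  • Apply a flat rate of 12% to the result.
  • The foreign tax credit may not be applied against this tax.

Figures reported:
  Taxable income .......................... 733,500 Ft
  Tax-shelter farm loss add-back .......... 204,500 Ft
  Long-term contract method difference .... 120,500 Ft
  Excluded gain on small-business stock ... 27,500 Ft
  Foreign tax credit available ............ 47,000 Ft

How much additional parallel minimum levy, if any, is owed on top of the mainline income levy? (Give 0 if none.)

65,315 Ft

Mainline income levy:
  271,000 Ft × 7% = 18,970 Ft
  462,500 Ft × 19% = 87,875 Ft
  → 106,845 Ft
  Less foreign tax credit 47,000 Ft → 59,845 Ft

Parallel minimum levy:
  Adjusted income: 733,500 Ft + 204,500 Ft + 120,500 Ft + 27,500 Ft = 1,086,000 Ft
  Less exemption 43,000 Ft → base 1,043,000 Ft
  1,043,000 Ft × 12% = 125,160 Ft

Excess of parallel minimum levy over mainline income levy: 125,160 Ft − 59,845 Ft = 65,315 Ft.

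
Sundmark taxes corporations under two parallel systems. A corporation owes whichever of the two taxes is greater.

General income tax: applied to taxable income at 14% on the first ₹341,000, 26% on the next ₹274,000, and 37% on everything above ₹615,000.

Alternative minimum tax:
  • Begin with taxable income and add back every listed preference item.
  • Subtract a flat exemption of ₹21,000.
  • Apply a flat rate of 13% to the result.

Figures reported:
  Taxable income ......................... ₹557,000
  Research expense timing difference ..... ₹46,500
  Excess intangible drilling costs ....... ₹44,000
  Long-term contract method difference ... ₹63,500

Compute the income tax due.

Alternative minimum tax:
  Adjusted income: ₹557,000 + ₹46,500 + ₹44,000 + ₹63,500 = ₹711,000
  Less exemption ₹21,000 → base ₹690,000
  ₹690,000 × 13% = ₹89,700

General income tax:
  ₹341,000 × 14% = ₹47,740
  ₹216,000 × 26% = ₹56,160
  → ₹103,900

₹103,900 > ₹89,700, so the general income tax governs.

₹103,900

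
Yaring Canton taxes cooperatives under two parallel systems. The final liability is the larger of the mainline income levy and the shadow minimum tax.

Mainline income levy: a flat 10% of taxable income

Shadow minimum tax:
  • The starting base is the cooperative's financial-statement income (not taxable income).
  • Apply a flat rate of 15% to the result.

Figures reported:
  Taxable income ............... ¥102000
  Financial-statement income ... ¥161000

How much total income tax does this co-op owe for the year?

Shadow minimum tax:
  Base (financial-statement income): ¥161000
  ¥161000 × 15% = ¥24150

Mainline income levy:
  ¥102000 × 10% = ¥10200

¥24150 > ¥10200, so the shadow minimum tax is the binding amount.

¥24150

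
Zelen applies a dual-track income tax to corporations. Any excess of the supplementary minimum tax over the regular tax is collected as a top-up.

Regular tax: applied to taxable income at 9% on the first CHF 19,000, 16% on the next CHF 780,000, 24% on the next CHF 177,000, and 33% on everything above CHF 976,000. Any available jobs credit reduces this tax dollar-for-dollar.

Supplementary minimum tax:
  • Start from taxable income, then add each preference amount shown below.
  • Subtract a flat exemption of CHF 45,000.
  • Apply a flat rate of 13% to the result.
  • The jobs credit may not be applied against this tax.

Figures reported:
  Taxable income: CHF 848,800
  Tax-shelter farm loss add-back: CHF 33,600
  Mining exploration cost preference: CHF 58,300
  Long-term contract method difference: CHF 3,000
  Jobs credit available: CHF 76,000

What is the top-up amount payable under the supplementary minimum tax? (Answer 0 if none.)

CHF 54,369

Regular tax:
  CHF 19,000 × 9% = CHF 1,710
  CHF 780,000 × 16% = CHF 124,800
  CHF 49,800 × 24% = CHF 11,952
  → CHF 138,462
  Less jobs credit CHF 76,000 → CHF 62,462

Supplementary minimum tax:
  Adjusted income: CHF 848,800 + CHF 33,600 + CHF 58,300 + CHF 3,000 = CHF 943,700
  Less exemption CHF 45,000 → base CHF 898,700
  CHF 898,700 × 13% = CHF 116,831

Excess of supplementary minimum tax over regular tax: CHF 116,831 − CHF 62,462 = CHF 54,369.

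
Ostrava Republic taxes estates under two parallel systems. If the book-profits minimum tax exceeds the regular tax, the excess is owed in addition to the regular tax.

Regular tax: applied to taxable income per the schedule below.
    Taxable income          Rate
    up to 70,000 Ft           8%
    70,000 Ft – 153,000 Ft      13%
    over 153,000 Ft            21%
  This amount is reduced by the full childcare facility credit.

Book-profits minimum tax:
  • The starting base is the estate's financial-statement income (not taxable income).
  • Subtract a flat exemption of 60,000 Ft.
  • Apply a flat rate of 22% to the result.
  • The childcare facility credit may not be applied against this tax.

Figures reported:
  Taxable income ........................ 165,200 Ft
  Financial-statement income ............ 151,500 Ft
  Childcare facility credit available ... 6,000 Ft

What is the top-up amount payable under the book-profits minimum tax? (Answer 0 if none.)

Regular tax:
  70,000 Ft × 8% = 5,600 Ft
  83,000 Ft × 13% = 10,790 Ft
  12,200 Ft × 21% = 2,562 Ft
  → 18,952 Ft
  Less childcare facility credit 6,000 Ft → 12,952 Ft

Book-profits minimum tax:
  Base (financial-statement income): 151,500 Ft
  Less exemption 60,000 Ft → base 91,500 Ft
  91,500 Ft × 22% = 20,130 Ft

Excess of book-profits minimum tax over regular tax: 20,130 Ft − 12,952 Ft = 7,178 Ft.

7,178 Ft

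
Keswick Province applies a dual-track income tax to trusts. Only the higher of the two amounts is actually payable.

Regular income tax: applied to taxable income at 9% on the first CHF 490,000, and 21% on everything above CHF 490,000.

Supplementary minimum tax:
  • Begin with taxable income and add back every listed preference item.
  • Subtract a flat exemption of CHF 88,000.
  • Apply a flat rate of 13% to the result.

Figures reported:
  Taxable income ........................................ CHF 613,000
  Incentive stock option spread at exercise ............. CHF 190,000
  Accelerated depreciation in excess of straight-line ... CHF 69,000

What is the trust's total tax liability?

Regular income tax:
  CHF 490,000 × 9% = CHF 44,100
  CHF 123,000 × 21% = CHF 25,830
  → CHF 69,930

Supplementary minimum tax:
  Adjusted income: CHF 613,000 + CHF 190,000 + CHF 69,000 = CHF 872,000
  Less exemption CHF 88,000 → base CHF 784,000
  CHF 784,000 × 13% = CHF 101,920

CHF 101,920 > CHF 69,930, so the supplementary minimum tax is the binding amount.

CHF 101,920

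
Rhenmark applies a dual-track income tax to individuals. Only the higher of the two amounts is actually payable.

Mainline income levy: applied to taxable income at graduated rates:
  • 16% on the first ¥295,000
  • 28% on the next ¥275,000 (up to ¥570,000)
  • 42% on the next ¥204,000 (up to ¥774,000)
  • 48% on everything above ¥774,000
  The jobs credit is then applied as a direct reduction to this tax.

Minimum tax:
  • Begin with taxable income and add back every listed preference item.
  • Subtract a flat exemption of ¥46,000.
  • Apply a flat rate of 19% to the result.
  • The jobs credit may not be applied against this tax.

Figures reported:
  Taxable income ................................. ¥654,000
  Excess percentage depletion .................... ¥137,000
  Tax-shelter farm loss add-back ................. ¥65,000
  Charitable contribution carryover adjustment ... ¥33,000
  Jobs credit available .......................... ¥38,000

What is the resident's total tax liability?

¥160,170

Minimum tax:
  Adjusted income: ¥654,000 + ¥137,000 + ¥65,000 + ¥33,000 = ¥889,000
  Less exemption ¥46,000 → base ¥843,000
  ¥843,000 × 19% = ¥160,170

Mainline income levy:
  ¥295,000 × 16% = ¥47,200
  ¥275,000 × 28% = ¥77,000
  ¥84,000 × 42% = ¥35,280
  → ¥159,480
  Less jobs credit ¥38,000 → ¥121,480

¥160,170 > ¥121,480, so the minimum tax is the binding amount.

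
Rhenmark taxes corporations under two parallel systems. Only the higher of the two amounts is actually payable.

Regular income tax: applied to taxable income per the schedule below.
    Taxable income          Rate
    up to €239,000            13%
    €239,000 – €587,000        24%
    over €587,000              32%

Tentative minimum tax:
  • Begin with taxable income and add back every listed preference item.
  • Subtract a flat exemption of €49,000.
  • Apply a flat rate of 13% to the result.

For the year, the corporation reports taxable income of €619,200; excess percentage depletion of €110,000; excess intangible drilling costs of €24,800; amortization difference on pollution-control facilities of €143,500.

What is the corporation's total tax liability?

€124,894

Tentative minimum tax:
  Adjusted income: €619,200 + €110,000 + €24,800 + €143,500 = €897,500
  Less exemption €49,000 → base €848,500
  €848,500 × 13% = €110,305

Regular income tax:
  €239,000 × 13% = €31,070
  €348,000 × 24% = €83,520
  €32,200 × 32% = €10,304
  → €124,894

€124,894 > €110,305, so the regular income tax governs.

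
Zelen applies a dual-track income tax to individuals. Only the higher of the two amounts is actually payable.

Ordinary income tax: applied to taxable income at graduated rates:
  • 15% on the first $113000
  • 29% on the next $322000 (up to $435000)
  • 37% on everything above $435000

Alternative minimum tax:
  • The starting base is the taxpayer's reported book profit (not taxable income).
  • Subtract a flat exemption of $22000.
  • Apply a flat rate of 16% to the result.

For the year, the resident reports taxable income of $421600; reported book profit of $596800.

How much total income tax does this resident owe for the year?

Alternative minimum tax:
  Base (reported book profit): $596800
  Less exemption $22000 → base $574800
  $574800 × 16% = $91968

Ordinary income tax:
  $113000 × 15% = $16950
  $308600 × 29% = $89494
  → $106444

$106444 > $91968, so the ordinary income tax governs.

$106444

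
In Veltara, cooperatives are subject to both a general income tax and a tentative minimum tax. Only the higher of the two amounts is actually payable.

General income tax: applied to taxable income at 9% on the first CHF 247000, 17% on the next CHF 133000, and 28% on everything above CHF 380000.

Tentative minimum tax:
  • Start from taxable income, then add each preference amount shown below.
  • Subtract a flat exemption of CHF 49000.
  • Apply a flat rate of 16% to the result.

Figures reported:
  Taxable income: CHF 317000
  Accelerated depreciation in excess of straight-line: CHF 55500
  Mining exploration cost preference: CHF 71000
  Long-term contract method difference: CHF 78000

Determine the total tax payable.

CHF 75600

Tentative minimum tax:
  Adjusted income: CHF 317000 + CHF 55500 + CHF 71000 + CHF 78000 = CHF 521500
  Less exemption CHF 49000 → base CHF 472500
  CHF 472500 × 16% = CHF 75600

General income tax:
  CHF 247000 × 9% = CHF 22230
  CHF 70000 × 17% = CHF 11900
  → CHF 34130

CHF 75600 > CHF 34130, so the tentative minimum tax is the binding amount.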